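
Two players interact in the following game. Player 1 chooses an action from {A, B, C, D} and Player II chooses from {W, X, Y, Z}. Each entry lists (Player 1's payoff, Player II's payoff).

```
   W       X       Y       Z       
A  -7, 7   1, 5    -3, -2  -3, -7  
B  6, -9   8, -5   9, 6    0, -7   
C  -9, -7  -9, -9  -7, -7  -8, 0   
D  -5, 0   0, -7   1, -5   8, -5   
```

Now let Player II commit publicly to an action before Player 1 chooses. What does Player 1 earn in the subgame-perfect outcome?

9

Solve by backward induction (Player II leads).
- W → Player 1 plays B (best of -7, 6, -9, -5); Player II gets -9.
- X → Player 1 plays B (best of 1, 8, -9, 0); Player II gets -5.
- Y → Player 1 plays B (best of -3, 9, -7, 1); Player II gets 6.
- Z → Player 1 plays D (best of -3, 0, -8, 8); Player II gets -5.
Player II's induced payoffs are -9, -5, 6, -5, so Player II commits to Y. Subgame-perfect outcome: (B, Y) with payoffs (9, 6).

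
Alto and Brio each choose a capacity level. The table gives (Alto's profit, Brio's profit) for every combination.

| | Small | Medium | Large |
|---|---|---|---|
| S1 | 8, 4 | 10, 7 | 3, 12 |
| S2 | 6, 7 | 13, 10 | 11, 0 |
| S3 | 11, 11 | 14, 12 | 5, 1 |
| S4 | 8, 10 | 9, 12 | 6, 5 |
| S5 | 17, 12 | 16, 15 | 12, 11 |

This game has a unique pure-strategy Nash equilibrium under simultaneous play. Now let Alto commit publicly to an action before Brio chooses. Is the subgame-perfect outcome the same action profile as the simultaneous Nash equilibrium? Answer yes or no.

Backward induction with Alto moving first.
- S1: Brio compares 4, 7, 12 and picks Large; Alto would get 3.
- S2: Brio compares 7, 10, 0 and picks Medium; Alto would get 13.
- S3: Brio compares 11, 12, 1 and picks Medium; Alto would get 14.
- S4: Brio compares 10, 12, 5 and picks Medium; Alto would get 9.
- S5: Brio compares 12, 15, 11 and picks Medium; Alto would get 16.
Alto's induced payoffs are 3, 13, 14, 9, 16, so Alto commits to S5. Subgame-perfect outcome: (S5, Medium) with payoffs (16, 15).
Under simultaneous play:
Alto's best replies: Small→S5; Medium→S5; Large→S5.
Brio's best replies: S1→Large; S2→Medium; S3→Medium; S4→Medium; S5→Medium.
The unique mutual best reply is (S5, Medium), giving (16, 15).
Sequential outcome (S5, Medium) coincides with the Nash profile (S5, Medium).

yes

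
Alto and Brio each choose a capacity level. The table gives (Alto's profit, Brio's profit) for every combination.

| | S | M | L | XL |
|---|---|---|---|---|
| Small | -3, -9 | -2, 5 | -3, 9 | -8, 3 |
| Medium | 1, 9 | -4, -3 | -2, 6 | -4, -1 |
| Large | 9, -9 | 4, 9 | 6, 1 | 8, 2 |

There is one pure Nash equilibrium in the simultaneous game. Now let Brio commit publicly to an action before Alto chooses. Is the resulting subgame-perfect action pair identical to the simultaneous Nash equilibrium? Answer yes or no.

yes

Work backward from Alto's decision.
- S → Alto plays Large (best of -3, 1, 9); Brio gets -9.
- M → Alto plays Large (best of -2, -4, 4); Brio gets 9.
- L → Alto plays Large (best of -3, -2, 6); Brio gets 1.
- XL → Alto plays Large (best of -8, -4, 8); Brio gets 2.
Brio's induced payoffs are -9, 9, 1, 2, so Brio commits to M. Subgame-perfect outcome: (Large, M) with payoffs (4, 9).
Under simultaneous play:
Alto's best replies: S→Large; M→Large; L→Large; XL→Large.
Brio's best replies: Small→L; Medium→S; Large→M.
The unique mutual best reply is (Large, M), giving (4, 9).
Sequential outcome (Large, M) coincides with the Nash profile (Large, M).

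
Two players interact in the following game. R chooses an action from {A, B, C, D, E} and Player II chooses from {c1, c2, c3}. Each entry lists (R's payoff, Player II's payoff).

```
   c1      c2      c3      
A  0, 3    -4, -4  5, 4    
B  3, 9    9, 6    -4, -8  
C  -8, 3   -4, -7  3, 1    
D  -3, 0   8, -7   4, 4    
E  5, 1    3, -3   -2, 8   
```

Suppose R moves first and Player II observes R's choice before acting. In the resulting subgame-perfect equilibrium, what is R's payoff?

5

Work backward from Player II's decision.
- A → Player II plays c3 (best of 3, -4, 4); R gets 5.
- B → Player II plays c1 (best of 9, 6, -8); R gets 3.
- C → Player II plays c1 (best of 3, -7, 1); R gets -8.
- D → Player II plays c3 (best of 0, -7, 4); R gets 4.
- E → Player II plays c3 (best of 1, -3, 8); R gets -2.
R's induced payoffs are 5, 3, -8, 4, -2, so R commits to A. Subgame-perfect outcome: (A, c3) with payoffs (5, 4).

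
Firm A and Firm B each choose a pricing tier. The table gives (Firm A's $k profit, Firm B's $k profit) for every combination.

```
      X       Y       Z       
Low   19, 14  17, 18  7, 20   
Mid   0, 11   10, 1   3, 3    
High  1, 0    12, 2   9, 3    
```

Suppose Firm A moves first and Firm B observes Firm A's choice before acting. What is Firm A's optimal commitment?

High

Work backward from Firm B's decision.
- Low: Firm B compares 14, 18, 20 and picks Z; Firm A would get 7.
- Mid: Firm B compares 11, 1, 3 and picks X; Firm A would get 0.
- High: Firm B compares 0, 2, 3 and picks Z; Firm A would get 9.
Among 7, 0, 9, the best is 9 at High. Subgame-perfect outcome: (High, Z) with payoffs (9, 3).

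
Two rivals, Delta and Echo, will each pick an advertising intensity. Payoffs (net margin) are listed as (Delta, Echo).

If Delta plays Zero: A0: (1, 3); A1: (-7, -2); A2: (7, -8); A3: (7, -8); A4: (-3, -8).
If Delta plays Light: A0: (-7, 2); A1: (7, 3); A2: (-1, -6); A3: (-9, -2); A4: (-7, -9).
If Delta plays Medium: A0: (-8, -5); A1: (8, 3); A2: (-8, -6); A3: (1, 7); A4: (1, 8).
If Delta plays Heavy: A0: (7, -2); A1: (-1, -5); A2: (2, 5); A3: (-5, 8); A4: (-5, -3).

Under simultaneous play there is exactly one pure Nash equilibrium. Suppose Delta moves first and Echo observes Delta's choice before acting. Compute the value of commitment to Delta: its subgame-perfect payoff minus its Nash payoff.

6

Work backward from Echo's decision.
- Zero → Echo plays A0 (best of 3, -2, -8, -8, -8); Delta gets 1.
- Light → Echo plays A1 (best of 2, 3, -6, -2, -9); Delta gets 7.
- Medium → Echo plays A4 (best of -5, 3, -6, 7, 8); Delta gets 1.
- Heavy → Echo plays A3 (best of -2, -5, 5, 8, -3); Delta gets -5.
Delta's induced payoffs are 1, 7, 1, -5, so Delta commits to Light. Subgame-perfect outcome: (Light, A1) with payoffs (7, 3).
For the simultaneous game, intersect best replies.
Delta's best replies: A0→Heavy; A1→Medium; A2→Zero; A3→Zero; A4→Medium.
Echo's best replies: Zero→A0; Light→A1; Medium→A4; Heavy→A3.
Only (Medium, A4) has each player best-responding; Nash payoffs (1, 8).
Delta's commitment gain: 7 − 1 = 6.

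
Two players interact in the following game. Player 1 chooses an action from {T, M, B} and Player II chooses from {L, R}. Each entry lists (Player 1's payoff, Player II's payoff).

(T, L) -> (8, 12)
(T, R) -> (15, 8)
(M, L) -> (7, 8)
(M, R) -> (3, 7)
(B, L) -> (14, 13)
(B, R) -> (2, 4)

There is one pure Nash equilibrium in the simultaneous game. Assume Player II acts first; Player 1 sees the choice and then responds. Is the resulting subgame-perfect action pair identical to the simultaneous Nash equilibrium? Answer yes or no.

yes

Player 1 best-responds to each possible Player II move:
- L: Player 1 compares 8, 7, 14 and picks B; Player II would get 13.
- R: Player 1 compares 15, 3, 2 and picks T; Player II would get 8.
Maximizing over 13, 8, Player II chooses L. Subgame-perfect outcome: (B, L) with payoffs (14, 13).
Now find the simultaneous Nash equilibrium.
Player 1's best replies: L→B; R→T.
Player II's best replies: T→L; M→L; B→L.
Only (B, L) has each player best-responding; Nash payoffs (14, 13).
Sequential outcome (B, L) coincides with the Nash profile (B, L).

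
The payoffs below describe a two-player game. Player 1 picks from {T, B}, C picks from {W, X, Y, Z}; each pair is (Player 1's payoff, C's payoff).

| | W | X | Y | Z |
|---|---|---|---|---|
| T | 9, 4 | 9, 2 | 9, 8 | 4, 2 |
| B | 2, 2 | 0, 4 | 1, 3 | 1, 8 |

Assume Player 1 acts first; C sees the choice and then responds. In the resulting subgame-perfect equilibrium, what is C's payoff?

Backward induction with Player 1 moving first.
- T: BR = Y, leader payoff 9.
- B: BR = Z, leader payoff 1.
Maximizing over 9, 1, Player 1 chooses T. Subgame-perfect outcome: (T, Y) with payoffs (9, 8).

8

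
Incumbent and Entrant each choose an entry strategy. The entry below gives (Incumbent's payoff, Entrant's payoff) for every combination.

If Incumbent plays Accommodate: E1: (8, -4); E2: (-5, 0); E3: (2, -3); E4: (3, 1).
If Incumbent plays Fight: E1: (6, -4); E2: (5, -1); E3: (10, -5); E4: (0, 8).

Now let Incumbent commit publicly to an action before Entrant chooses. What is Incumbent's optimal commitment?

Backward induction with Incumbent moving first.
- Accommodate → Entrant plays E4 (best of -4, 0, -3, 1); Incumbent gets 3.
- Fight → Entrant plays E4 (best of -4, -1, -5, 8); Incumbent gets 0.
Maximizing over 3, 0, Incumbent chooses Accommodate. Subgame-perfect outcome: (Accommodate, E4) with payoffs (3, 1).

Accommodate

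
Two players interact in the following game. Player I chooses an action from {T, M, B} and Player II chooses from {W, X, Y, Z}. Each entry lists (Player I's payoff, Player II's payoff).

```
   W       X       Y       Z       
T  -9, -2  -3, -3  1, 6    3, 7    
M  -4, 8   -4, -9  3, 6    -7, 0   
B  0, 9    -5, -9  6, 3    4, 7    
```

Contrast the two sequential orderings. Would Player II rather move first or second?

first

If Player I leads: Player II's best replies are T→Z, M→W, B→W; Player I's induced payoffs 3, -4, 0; outcome (T, Z), payoffs (3, 7).
If Player II leads: Player I's best replies are W→B, X→T, Y→B, Z→B; Player II's induced payoffs 9, -3, 3, 7; outcome (B, W), payoffs (0, 9).
Player II gets 9 moving first and 7 moving second, so Player II prefers to move first.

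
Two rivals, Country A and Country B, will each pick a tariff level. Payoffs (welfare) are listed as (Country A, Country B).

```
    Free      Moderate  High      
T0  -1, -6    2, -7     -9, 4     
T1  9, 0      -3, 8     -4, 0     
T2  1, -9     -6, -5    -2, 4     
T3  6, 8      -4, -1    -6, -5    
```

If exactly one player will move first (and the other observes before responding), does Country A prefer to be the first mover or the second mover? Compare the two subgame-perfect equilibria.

first

If Country A leads: Country B's best replies are T0→High, T1→Moderate, T2→High, T3→Free; Country A's induced payoffs -9, -3, -2, 6; outcome (T3, Free), payoffs (6, 8).
If Country B leads: Country A's best replies are Free→T1, Moderate→T0, High→T2; Country B's induced payoffs 0, -7, 4; outcome (T2, High), payoffs (-2, 4).
Country A gets 6 moving first and -2 moving second, so Country A prefers to move first.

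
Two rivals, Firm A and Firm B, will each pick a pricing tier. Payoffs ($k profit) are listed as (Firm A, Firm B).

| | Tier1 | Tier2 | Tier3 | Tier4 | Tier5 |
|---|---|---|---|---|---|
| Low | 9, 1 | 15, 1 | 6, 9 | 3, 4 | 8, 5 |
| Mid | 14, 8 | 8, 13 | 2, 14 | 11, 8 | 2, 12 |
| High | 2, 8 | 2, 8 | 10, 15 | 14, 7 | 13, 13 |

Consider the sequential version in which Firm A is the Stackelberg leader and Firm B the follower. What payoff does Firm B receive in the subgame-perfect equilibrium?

Work backward from Firm B's decision.
- Low: BR = Tier3, leader payoff 6.
- Mid: BR = Tier3, leader payoff 2.
- High: BR = Tier3, leader payoff 10.
Firm A's induced payoffs are 6, 2, 10, so Firm A commits to High. Subgame-perfect outcome: (High, Tier3) with payoffs (10, 15).

15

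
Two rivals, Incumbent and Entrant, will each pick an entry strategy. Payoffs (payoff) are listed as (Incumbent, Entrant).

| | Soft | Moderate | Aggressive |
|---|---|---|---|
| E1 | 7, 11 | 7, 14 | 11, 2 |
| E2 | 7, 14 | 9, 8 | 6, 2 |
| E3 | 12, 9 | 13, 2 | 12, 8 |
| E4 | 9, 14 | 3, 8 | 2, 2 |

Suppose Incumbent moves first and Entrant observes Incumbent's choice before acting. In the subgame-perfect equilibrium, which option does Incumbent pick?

Solve by backward induction (Incumbent leads).
- E1 → Entrant plays Moderate (best of 11, 14, 2); Incumbent gets 7.
- E2 → Entrant plays Soft (best of 14, 8, 2); Incumbent gets 7.
- E3 → Entrant plays Soft (best of 9, 2, 8); Incumbent gets 12.
- E4 → Entrant plays Soft (best of 14, 8, 2); Incumbent gets 9.
Maximizing over 7, 7, 12, 9, Incumbent chooses E3. Subgame-perfect outcome: (E3, Soft) with payoffs (12, 9).

E3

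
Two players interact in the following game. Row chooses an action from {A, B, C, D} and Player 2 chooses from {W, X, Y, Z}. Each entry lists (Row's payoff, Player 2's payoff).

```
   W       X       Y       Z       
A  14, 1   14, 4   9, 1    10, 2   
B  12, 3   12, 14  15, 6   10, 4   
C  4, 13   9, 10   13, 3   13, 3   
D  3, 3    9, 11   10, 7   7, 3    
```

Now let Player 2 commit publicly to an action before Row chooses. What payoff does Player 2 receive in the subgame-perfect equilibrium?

6

Solve by backward induction (Player 2 leads).
- W: Row compares 14, 12, 4, 3 and picks A; Player 2 would get 1.
- X: Row compares 14, 12, 9, 9 and picks A; Player 2 would get 4.
- Y: Row compares 9, 15, 13, 10 and picks B; Player 2 would get 6.
- Z: Row compares 10, 10, 13, 7 and picks C; Player 2 would get 3.
Maximizing over 1, 4, 6, 3, Player 2 chooses Y. Subgame-perfect outcome: (B, Y) with payoffs (15, 6).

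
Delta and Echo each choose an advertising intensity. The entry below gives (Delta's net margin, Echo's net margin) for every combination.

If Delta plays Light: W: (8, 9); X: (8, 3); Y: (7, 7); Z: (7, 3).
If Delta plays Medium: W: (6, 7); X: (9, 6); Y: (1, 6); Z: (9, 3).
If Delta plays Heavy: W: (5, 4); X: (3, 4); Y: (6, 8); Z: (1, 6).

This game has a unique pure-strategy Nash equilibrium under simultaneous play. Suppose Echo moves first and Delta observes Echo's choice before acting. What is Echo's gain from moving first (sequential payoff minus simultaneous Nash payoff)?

Solve by backward induction (Echo leads).
- W: BR = Light, leader payoff 9.
- X: BR = Medium, leader payoff 6.
- Y: BR = Light, leader payoff 7.
- Z: BR = Medium, leader payoff 3.
Maximizing over 9, 6, 7, 3, Echo chooses W. Subgame-perfect outcome: (Light, W) with payoffs (8, 9).
For the simultaneous game, intersect best replies.
Delta's best replies: W→Light; X→Medium; Y→Light; Z→Medium.
Echo's best replies: Light→W; Medium→W; Heavy→Y.
The unique mutual best reply is (Light, W), giving (8, 9).
Echo's commitment gain: 9 − 9 = 0.

0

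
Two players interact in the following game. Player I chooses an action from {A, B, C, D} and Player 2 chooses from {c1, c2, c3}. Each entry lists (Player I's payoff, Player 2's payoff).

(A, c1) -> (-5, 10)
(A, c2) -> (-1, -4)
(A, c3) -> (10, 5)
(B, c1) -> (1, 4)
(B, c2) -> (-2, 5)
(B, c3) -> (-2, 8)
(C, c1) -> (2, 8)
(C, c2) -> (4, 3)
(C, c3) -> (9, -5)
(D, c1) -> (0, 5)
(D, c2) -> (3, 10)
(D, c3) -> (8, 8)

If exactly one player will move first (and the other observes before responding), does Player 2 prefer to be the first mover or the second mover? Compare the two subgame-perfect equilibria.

If Player I leads: Player 2's best replies are A→c1, B→c3, C→c1, D→c2; Player I's induced payoffs -5, -2, 2, 3; outcome (D, c2), payoffs (3, 10).
If Player 2 leads: Player I's best replies are c1→C, c2→C, c3→A; Player 2's induced payoffs 8, 3, 5; outcome (C, c1), payoffs (2, 8).
Player 2 gets 8 moving first and 10 moving second, so Player 2 prefers to move second.

second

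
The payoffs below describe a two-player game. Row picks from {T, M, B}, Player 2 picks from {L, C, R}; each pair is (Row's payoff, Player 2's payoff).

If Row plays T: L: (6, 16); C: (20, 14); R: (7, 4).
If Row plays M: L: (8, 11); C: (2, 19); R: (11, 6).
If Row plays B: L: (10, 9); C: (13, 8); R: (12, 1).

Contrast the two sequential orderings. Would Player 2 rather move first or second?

first

If Row leads: Player 2's best replies are T→L, M→C, B→L; Row's induced payoffs 6, 2, 10; outcome (B, L), payoffs (10, 9).
If Player 2 leads: Row's best replies are L→B, C→T, R→B; Player 2's induced payoffs 9, 14, 1; outcome (T, C), payoffs (20, 14).
Player 2 gets 14 moving first and 9 moving second, so Player 2 prefers to move first.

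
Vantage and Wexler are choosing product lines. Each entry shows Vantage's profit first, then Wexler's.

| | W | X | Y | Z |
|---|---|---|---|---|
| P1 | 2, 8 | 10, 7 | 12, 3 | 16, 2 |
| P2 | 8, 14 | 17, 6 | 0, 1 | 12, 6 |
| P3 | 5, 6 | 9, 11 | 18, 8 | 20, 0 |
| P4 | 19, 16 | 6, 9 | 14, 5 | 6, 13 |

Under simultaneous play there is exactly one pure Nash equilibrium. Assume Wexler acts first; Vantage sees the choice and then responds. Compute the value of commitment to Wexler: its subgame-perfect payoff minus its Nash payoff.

Backward induction with Wexler moving first.
- W → Vantage plays P4 (best of 2, 8, 5, 19); Wexler gets 16.
- X → Vantage plays P2 (best of 10, 17, 9, 6); Wexler gets 6.
- Y → Vantage plays P3 (best of 12, 0, 18, 14); Wexler gets 8.
- Z → Vantage plays P3 (best of 16, 12, 20, 6); Wexler gets 0.
Maximizing over 16, 6, 8, 0, Wexler chooses W. Subgame-perfect outcome: (P4, W) with payoffs (19, 16).
For the simultaneous game, intersect best replies.
Vantage's best replies: W→P4; X→P2; Y→P3; Z→P3.
Wexler's best replies: P1→W; P2→W; P3→X; P4→W.
Only (P4, W) has each player best-responding; Nash payoffs (19, 16).
Wexler's commitment gain: 16 − 16 = 0.

0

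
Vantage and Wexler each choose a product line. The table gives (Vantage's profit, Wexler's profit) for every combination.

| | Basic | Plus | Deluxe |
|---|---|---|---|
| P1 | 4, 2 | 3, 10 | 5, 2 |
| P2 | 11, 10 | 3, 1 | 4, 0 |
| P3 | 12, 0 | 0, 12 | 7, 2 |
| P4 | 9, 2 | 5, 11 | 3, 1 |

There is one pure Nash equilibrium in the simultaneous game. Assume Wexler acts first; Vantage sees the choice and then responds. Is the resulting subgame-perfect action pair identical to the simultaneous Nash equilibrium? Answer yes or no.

yes

Backward induction with Wexler moving first.
- Basic: BR = P3, leader payoff 0.
- Plus: BR = P4, leader payoff 11.
- Deluxe: BR = P3, leader payoff 2.
Wexler's induced payoffs are 0, 11, 2, so Wexler commits to Plus. Subgame-perfect outcome: (P4, Plus) with payoffs (5, 11).
For the simultaneous game, intersect best replies.
Vantage's best replies: Basic→P3; Plus→P4; Deluxe→P3.
Wexler's best replies: P1→Plus; P2→Basic; P3→Plus; P4→Plus.
The unique mutual best reply is (P4, Plus), giving (5, 11).
Sequential outcome (P4, Plus) coincides with the Nash profile (P4, Plus).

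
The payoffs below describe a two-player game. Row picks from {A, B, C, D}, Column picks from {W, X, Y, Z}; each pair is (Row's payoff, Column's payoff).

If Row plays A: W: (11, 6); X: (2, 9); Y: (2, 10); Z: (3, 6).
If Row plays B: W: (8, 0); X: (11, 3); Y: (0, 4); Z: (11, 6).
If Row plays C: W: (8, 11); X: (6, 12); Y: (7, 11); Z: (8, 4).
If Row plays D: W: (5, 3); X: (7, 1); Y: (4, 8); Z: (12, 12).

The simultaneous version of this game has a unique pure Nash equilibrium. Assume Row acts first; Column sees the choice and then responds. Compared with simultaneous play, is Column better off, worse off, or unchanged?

unchanged

Column best-responds to each possible Row move:
- A → Column plays Y (best of 6, 9, 10, 6); Row gets 2.
- B → Column plays Z (best of 0, 3, 4, 6); Row gets 11.
- C → Column plays X (best of 11, 12, 11, 4); Row gets 6.
- D → Column plays Z (best of 3, 1, 8, 12); Row gets 12.
Among 2, 11, 6, 12, the best is 12 at D. Subgame-perfect outcome: (D, Z) with payoffs (12, 12).
Now find the simultaneous Nash equilibrium.
Row's best replies: W→A; X→B; Y→C; Z→D.
Column's best replies: A→Y; B→Z; C→X; D→Z.
The unique mutual best reply is (D, Z), giving (12, 12).
Column earns 12 sequentially versus 12 at the Nash outcome: unchanged.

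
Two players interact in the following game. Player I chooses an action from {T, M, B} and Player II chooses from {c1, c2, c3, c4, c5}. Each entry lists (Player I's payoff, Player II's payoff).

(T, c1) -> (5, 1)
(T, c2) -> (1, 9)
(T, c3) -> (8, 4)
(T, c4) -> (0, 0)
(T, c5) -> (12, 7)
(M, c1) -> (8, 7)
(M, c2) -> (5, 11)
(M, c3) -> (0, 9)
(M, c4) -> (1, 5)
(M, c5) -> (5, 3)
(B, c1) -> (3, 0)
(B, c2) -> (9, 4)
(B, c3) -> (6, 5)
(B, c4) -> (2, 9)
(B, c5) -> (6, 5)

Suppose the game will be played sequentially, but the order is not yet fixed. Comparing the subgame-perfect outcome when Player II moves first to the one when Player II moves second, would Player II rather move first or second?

second

If Player I leads: Player II's best replies are T→c2, M→c2, B→c4; Player I's induced payoffs 1, 5, 2; outcome (M, c2), payoffs (5, 11).
If Player II leads: Player I's best replies are c1→M, c2→B, c3→T, c4→B, c5→T; Player II's induced payoffs 7, 4, 4, 9, 7; outcome (B, c4), payoffs (2, 9).
Player II gets 9 moving first and 11 moving second, so Player II prefers to move second.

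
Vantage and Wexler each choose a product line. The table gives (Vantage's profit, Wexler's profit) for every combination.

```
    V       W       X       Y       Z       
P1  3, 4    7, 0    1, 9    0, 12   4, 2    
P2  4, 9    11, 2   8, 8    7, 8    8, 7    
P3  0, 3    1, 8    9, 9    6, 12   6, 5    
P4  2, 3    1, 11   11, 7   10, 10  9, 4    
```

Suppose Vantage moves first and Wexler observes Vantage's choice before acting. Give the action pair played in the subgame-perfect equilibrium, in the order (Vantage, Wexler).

Backward induction with Vantage moving first.
- P1 → Wexler plays Y (best of 4, 0, 9, 12, 2); Vantage gets 0.
- P2 → Wexler plays V (best of 9, 2, 8, 8, 7); Vantage gets 4.
- P3 → Wexler plays Y (best of 3, 8, 9, 12, 5); Vantage gets 6.
- P4 → Wexler plays W (best of 3, 11, 7, 10, 4); Vantage gets 1.
Maximizing over 0, 4, 6, 1, Vantage chooses P3. Subgame-perfect outcome: (P3, Y) with payoffs (6, 12).

(P3, Y)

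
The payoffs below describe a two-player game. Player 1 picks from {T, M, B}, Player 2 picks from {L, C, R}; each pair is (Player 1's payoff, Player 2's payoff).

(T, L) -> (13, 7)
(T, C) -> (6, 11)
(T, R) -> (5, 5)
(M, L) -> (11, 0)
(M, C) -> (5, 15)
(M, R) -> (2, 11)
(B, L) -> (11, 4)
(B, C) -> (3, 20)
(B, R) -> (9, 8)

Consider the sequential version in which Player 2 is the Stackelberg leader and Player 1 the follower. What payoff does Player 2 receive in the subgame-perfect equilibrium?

Work backward from Player 1's decision.
- L: BR = T, leader payoff 7.
- C: BR = T, leader payoff 11.
- R: BR = B, leader payoff 8.
Maximizing over 7, 11, 8, Player 2 chooses C. Subgame-perfect outcome: (T, C) with payoffs (6, 11).

11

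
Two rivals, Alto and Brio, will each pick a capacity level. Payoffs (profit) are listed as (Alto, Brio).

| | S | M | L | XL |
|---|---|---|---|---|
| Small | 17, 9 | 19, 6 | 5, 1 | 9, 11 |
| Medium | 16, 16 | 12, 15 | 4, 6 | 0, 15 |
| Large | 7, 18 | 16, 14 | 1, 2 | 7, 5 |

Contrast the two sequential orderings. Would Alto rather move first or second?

first

If Alto leads: Brio's best replies are Small→XL, Medium→S, Large→S; Alto's induced payoffs 9, 16, 7; outcome (Medium, S), payoffs (16, 16).
If Brio leads: Alto's best replies are S→Small, M→Small, L→Small, XL→Small; Brio's induced payoffs 9, 6, 1, 11; outcome (Small, XL), payoffs (9, 11).
Alto gets 16 moving first and 9 moving second, so Alto prefers to move first.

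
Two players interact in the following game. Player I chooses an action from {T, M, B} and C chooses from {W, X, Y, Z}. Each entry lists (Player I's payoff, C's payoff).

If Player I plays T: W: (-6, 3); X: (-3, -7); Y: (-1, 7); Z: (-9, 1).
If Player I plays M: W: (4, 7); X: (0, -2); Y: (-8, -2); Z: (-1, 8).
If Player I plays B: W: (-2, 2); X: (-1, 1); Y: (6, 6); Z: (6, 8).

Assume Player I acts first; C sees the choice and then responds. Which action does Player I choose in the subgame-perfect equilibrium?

B

Work backward from C's decision.
- T: C compares 3, -7, 7, 1 and picks Y; Player I would get -1.
- M: C compares 7, -2, -2, 8 and picks Z; Player I would get -1.
- B: C compares 2, 1, 6, 8 and picks Z; Player I would get 6.
Maximizing over -1, -1, 6, Player I chooses B. Subgame-perfect outcome: (B, Z) with payoffs (6, 8).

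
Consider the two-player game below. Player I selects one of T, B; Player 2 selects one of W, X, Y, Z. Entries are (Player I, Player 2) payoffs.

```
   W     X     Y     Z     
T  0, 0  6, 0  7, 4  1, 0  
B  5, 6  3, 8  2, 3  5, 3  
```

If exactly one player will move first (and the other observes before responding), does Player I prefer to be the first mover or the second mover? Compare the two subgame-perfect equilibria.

If Player I leads: Player 2's best replies are T→Y, B→X; Player I's induced payoffs 7, 3; outcome (T, Y), payoffs (7, 4).
If Player 2 leads: Player I's best replies are W→B, X→T, Y→T, Z→B; Player 2's induced payoffs 6, 0, 4, 3; outcome (B, W), payoffs (5, 6).
Player I gets 7 moving first and 5 moving second, so Player I prefers to move first.

first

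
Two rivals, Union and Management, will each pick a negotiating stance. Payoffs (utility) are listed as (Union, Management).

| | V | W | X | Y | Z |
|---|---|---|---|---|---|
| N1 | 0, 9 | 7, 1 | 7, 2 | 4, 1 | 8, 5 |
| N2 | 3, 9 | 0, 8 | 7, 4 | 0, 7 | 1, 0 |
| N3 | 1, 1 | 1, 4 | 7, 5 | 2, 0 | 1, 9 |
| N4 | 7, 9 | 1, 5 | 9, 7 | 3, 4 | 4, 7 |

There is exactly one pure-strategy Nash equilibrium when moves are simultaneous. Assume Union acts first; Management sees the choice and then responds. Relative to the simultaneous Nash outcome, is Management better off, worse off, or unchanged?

Work backward from Management's decision.
- N1: Management compares 9, 1, 2, 1, 5 and picks V; Union would get 0.
- N2: Management compares 9, 8, 4, 7, 0 and picks V; Union would get 3.
- N3: Management compares 1, 4, 5, 0, 9 and picks Z; Union would get 1.
- N4: Management compares 9, 5, 7, 4, 7 and picks V; Union would get 7.
Union's induced payoffs are 0, 3, 1, 7, so Union commits to N4. Subgame-perfect outcome: (N4, V) with payoffs (7, 9).
Under simultaneous play:
Union's best replies: V→N4; W→N1; X→N4; Y→N1; Z→N1.
Management's best replies: N1→V; N2→V; N3→Z; N4→V.
Only (N4, V) has each player best-responding; Nash payoffs (7, 9).
Management earns 9 sequentially versus 9 at the Nash outcome: unchanged.

unchanged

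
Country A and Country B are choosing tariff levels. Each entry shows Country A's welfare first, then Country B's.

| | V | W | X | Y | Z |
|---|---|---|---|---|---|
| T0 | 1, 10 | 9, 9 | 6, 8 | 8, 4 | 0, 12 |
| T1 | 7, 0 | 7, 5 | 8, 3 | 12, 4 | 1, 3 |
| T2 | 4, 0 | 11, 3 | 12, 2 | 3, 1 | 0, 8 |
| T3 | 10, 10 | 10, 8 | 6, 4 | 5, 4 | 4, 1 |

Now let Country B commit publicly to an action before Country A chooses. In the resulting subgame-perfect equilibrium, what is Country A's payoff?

Work backward from Country A's decision.
- V: BR = T3, leader payoff 10.
- W: BR = T2, leader payoff 3.
- X: BR = T2, leader payoff 2.
- Y: BR = T1, leader payoff 4.
- Z: BR = T3, leader payoff 1.
Maximizing over 10, 3, 2, 4, 1, Country B chooses V. Subgame-perfect outcome: (T3, V) with payoffs (10, 10).

10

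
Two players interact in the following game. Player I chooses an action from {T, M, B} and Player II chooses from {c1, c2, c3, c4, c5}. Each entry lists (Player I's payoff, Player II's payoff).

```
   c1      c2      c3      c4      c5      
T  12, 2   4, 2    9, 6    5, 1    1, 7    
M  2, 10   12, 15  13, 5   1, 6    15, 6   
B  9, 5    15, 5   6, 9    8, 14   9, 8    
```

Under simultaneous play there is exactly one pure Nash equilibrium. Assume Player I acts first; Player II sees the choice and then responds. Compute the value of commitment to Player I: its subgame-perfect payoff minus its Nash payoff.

4

Solve by backward induction (Player I leads).
- T: BR = c5, leader payoff 1.
- M: BR = c2, leader payoff 12.
- B: BR = c4, leader payoff 8.
Among 1, 12, 8, the best is 12 at M. Subgame-perfect outcome: (M, c2) with payoffs (12, 15).
For the simultaneous game, intersect best replies.
Player I's best replies: c1→T; c2→B; c3→M; c4→B; c5→M.
Player II's best replies: T→c5; M→c2; B→c4.
Only (B, c4) has each player best-responding; Nash payoffs (8, 14).
Player I's commitment gain: 12 − 8 = 4.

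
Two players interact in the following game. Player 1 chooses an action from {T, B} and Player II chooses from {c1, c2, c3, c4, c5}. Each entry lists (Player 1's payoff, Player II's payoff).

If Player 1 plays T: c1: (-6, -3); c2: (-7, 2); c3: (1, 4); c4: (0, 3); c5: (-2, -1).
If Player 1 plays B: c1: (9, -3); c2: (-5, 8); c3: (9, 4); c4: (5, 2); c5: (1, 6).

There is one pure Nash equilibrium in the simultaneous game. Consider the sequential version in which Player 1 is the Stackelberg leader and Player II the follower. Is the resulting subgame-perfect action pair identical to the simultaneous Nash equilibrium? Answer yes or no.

Work backward from Player II's decision.
- T → Player II plays c3 (best of -3, 2, 4, 3, -1); Player 1 gets 1.
- B → Player II plays c2 (best of -3, 8, 4, 2, 6); Player 1 gets -5.
Maximizing over 1, -5, Player 1 chooses T. Subgame-perfect outcome: (T, c3) with payoffs (1, 4).
Now find the simultaneous Nash equilibrium.
Player 1's best replies: c1→B; c2→B; c3→B; c4→B; c5→B.
Player II's best replies: T→c3; B→c2.
The unique mutual best reply is (B, c2), giving (-5, 8).
Sequential outcome (T, c3) differs from the Nash profile (B, c2).

no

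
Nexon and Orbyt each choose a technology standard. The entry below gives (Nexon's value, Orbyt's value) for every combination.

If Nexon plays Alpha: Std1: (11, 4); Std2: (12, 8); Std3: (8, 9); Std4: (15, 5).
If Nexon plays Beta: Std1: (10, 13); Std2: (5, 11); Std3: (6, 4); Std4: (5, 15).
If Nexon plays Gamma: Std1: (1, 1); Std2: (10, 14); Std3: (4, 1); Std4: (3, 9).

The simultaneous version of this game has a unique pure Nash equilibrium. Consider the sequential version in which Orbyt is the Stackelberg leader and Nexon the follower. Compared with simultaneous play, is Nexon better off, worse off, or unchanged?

Solve by backward induction (Orbyt leads).
- Std1 → Nexon plays Alpha (best of 11, 10, 1); Orbyt gets 4.
- Std2 → Nexon plays Alpha (best of 12, 5, 10); Orbyt gets 8.
- Std3 → Nexon plays Alpha (best of 8, 6, 4); Orbyt gets 9.
- Std4 → Nexon plays Alpha (best of 15, 5, 3); Orbyt gets 5.
Among 4, 8, 9, 5, the best is 9 at Std3. Subgame-perfect outcome: (Alpha, Std3) with payoffs (8, 9).
Under simultaneous play:
Nexon's best replies: Std1→Alpha; Std2→Alpha; Std3→Alpha; Std4→Alpha.
Orbyt's best replies: Alpha→Std3; Beta→Std4; Gamma→Std2.
The unique mutual best reply is (Alpha, Std3), giving (8, 9).
Nexon earns 8 sequentially versus 8 at the Nash outcome: unchanged.

unchanged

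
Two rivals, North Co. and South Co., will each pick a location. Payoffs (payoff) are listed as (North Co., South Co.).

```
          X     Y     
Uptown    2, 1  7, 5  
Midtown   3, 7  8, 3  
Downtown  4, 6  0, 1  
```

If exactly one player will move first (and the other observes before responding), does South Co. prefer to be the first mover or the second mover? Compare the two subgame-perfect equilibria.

If North Co. leads: South Co.'s best replies are Uptown→Y, Midtown→X, Downtown→X; North Co.'s induced payoffs 7, 3, 4; outcome (Uptown, Y), payoffs (7, 5).
If South Co. leads: North Co.'s best replies are X→Downtown, Y→Midtown; South Co.'s induced payoffs 6, 3; outcome (Downtown, X), payoffs (4, 6).
South Co. gets 6 moving first and 5 moving second, so South Co. prefers to move first.

first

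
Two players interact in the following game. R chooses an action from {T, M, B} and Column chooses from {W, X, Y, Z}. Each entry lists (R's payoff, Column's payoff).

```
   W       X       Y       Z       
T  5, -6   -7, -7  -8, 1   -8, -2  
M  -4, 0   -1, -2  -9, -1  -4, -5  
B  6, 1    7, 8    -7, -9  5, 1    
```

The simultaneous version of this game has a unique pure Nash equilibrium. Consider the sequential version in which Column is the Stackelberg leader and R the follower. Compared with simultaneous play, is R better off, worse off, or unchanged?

Solve by backward induction (Column leads).
- W: BR = B, leader payoff 1.
- X: BR = B, leader payoff 8.
- Y: BR = B, leader payoff -9.
- Z: BR = B, leader payoff 1.
Column's induced payoffs are 1, 8, -9, 1, so Column commits to X. Subgame-perfect outcome: (B, X) with payoffs (7, 8).
Under simultaneous play:
R's best replies: W→B; X→B; Y→B; Z→B.
Column's best replies: T→Y; M→W; B→X.
Only (B, X) has each player best-responding; Nash payoffs (7, 8).
R earns 7 sequentially versus 7 at the Nash outcome: unchanged.

unchanged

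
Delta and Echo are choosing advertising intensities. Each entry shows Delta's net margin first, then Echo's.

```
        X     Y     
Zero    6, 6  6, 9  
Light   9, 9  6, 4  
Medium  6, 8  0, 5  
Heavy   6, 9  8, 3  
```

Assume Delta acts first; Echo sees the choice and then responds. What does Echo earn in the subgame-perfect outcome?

Backward induction with Delta moving first.
- Zero → Echo plays Y (best of 6, 9); Delta gets 6.
- Light → Echo plays X (best of 9, 4); Delta gets 9.
- Medium → Echo plays X (best of 8, 5); Delta gets 6.
- Heavy → Echo plays X (best of 9, 3); Delta gets 6.
Maximizing over 6, 9, 6, 6, Delta chooses Light. Subgame-perfect outcome: (Light, X) with payoffs (9, 9).

9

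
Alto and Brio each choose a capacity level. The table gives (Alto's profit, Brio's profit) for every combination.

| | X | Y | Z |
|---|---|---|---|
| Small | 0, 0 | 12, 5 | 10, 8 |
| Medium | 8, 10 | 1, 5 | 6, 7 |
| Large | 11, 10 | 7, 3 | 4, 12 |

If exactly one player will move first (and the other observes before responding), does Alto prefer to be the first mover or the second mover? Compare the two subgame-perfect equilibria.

If Alto leads: Brio's best replies are Small→Z, Medium→X, Large→Z; Alto's induced payoffs 10, 8, 4; outcome (Small, Z), payoffs (10, 8).
If Brio leads: Alto's best replies are X→Large, Y→Small, Z→Small; Brio's induced payoffs 10, 5, 8; outcome (Large, X), payoffs (11, 10).
Alto gets 10 moving first and 11 moving second, so Alto prefers to move second.

second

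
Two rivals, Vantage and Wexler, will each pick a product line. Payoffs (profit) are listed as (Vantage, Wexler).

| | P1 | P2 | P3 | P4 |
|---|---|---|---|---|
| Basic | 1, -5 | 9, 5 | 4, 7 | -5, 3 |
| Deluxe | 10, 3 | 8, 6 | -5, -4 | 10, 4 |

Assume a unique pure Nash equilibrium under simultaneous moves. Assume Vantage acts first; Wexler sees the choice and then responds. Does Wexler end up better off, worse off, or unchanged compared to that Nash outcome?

worse off

Solve by backward induction (Vantage leads).
- Basic → Wexler plays P3 (best of -5, 5, 7, 3); Vantage gets 4.
- Deluxe → Wexler plays P2 (best of 3, 6, -4, 4); Vantage gets 8.
Maximizing over 4, 8, Vantage chooses Deluxe. Subgame-perfect outcome: (Deluxe, P2) with payoffs (8, 6).
Under simultaneous play:
Vantage's best replies: P1→Deluxe; P2→Basic; P3→Basic; P4→Deluxe.
Wexler's best replies: Basic→P3; Deluxe→P2.
The unique mutual best reply is (Basic, P3), giving (4, 7).
Wexler earns 6 sequentially versus 7 at the Nash outcome: worse off.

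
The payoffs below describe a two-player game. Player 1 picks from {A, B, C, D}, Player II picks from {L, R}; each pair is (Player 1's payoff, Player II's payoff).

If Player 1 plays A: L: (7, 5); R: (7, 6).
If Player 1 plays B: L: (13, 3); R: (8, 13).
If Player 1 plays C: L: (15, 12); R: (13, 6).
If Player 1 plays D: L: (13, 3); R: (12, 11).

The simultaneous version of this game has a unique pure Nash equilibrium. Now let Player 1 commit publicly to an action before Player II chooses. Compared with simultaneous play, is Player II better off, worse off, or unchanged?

Player II best-responds to each possible Player 1 move:
- A: Player II compares 5, 6 and picks R; Player 1 would get 7.
- B: Player II compares 3, 13 and picks R; Player 1 would get 8.
- C: Player II compares 12, 6 and picks L; Player 1 would get 15.
- D: Player II compares 3, 11 and picks R; Player 1 would get 12.
Among 7, 8, 15, 12, the best is 15 at C. Subgame-perfect outcome: (C, L) with payoffs (15, 12).
Now find the simultaneous Nash equilibrium.
Player 1's best replies: L→C; R→C.
Player II's best replies: A→R; B→R; C→L; D→R.
Only (C, L) has each player best-responding; Nash payoffs (15, 12).
Player II earns 12 sequentially versus 12 at the Nash outcome: unchanged.

unchanged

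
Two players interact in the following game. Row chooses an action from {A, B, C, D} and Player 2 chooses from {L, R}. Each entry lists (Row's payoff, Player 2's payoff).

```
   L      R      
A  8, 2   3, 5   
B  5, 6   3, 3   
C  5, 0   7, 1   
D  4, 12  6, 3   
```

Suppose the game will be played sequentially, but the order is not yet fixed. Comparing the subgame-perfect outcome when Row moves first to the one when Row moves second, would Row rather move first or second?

second

If Row leads: Player 2's best replies are A→R, B→L, C→R, D→L; Row's induced payoffs 3, 5, 7, 4; outcome (C, R), payoffs (7, 1).
If Player 2 leads: Row's best replies are L→A, R→C; Player 2's induced payoffs 2, 1; outcome (A, L), payoffs (8, 2).
Row gets 7 moving first and 8 moving second, so Row prefers to move second.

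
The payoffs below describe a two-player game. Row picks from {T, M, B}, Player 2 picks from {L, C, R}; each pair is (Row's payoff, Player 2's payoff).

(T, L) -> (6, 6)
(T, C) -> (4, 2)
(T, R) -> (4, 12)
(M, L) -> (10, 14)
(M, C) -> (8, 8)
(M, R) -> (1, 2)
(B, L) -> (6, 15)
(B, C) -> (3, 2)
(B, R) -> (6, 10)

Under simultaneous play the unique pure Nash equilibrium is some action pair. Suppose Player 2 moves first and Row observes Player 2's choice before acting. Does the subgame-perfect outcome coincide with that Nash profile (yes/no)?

Work backward from Row's decision.
- L: Row compares 6, 10, 6 and picks M; Player 2 would get 14.
- C: Row compares 4, 8, 3 and picks M; Player 2 would get 8.
- R: Row compares 4, 1, 6 and picks B; Player 2 would get 10.
Maximizing over 14, 8, 10, Player 2 chooses L. Subgame-perfect outcome: (M, L) with payoffs (10, 14).
For the simultaneous game, intersect best replies.
Row's best replies: L→M; C→M; R→B.
Player 2's best replies: T→R; M→L; B→L.
Only (M, L) has each player best-responding; Nash payoffs (10, 14).
Sequential outcome (M, L) coincides with the Nash profile (M, L).

yes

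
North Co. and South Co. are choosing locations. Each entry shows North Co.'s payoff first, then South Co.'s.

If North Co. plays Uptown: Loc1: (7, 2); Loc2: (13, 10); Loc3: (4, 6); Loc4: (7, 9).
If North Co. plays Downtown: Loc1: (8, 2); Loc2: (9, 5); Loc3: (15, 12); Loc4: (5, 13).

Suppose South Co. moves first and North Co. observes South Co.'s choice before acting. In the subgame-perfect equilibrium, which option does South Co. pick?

North Co. best-responds to each possible South Co. move:
- Loc1: BR = Downtown, leader payoff 2.
- Loc2: BR = Uptown, leader payoff 10.
- Loc3: BR = Downtown, leader payoff 12.
- Loc4: BR = Uptown, leader payoff 9.
Maximizing over 2, 10, 12, 9, South Co. chooses Loc3. Subgame-perfect outcome: (Downtown, Loc3) with payoffs (15, 12).

Loc3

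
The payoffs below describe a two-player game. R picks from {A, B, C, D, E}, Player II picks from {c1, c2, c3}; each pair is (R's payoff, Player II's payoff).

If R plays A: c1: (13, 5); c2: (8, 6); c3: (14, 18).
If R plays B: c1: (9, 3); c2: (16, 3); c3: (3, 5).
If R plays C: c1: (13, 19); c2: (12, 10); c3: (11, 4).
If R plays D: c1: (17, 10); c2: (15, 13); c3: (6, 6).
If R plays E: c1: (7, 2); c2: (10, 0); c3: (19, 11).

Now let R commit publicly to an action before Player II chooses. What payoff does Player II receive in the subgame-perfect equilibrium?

Backward induction with R moving first.
- A: Player II compares 5, 6, 18 and picks c3; R would get 14.
- B: Player II compares 3, 3, 5 and picks c3; R would get 3.
- C: Player II compares 19, 10, 4 and picks c1; R would get 13.
- D: Player II compares 10, 13, 6 and picks c2; R would get 15.
- E: Player II compares 2, 0, 11 and picks c3; R would get 19.
R's induced payoffs are 14, 3, 13, 15, 19, so R commits to E. Subgame-perfect outcome: (E, c3) with payoffs (19, 11).

11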